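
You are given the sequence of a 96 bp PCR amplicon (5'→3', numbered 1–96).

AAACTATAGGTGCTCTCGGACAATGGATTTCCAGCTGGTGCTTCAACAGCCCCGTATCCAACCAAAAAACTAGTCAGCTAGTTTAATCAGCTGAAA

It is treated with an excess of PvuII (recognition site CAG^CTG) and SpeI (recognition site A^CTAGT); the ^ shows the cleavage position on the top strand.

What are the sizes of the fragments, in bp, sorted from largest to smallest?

35, 34, 21, 6 bp

PvuII sites (CAGCTG) start at positions 32, 88.
PvuII cuts after base 3 of each site, so after positions 34, 90.
The SpeI site (ACTAGT) starts at position 69.
SpeI cuts after the first base of each site, so after position 69.
Combined cut positions: 34, 69, 90.
Linear molecule, 3 cuts → 4 fragments:
  1–34 → 34 bp
  35–69 → 35 bp
  70–90 → 21 bp
  91–96 → 6 bp
Sorted largest to smallest: 35, 34, 21, 6 bp.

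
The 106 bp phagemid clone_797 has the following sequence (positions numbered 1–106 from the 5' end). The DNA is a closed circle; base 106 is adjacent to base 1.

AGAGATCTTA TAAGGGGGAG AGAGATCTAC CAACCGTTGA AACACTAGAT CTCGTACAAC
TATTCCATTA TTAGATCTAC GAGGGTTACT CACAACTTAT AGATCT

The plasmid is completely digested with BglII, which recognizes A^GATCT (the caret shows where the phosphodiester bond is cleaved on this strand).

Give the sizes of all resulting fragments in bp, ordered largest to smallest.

BglII sites (AGATCT) start at positions 3, 23, 47, 73, 101.
BglII cuts after the first base of each site, so after positions 3, 23, 47, 73, 101.
Circular molecule, 5 cuts → 5 fragments:
  4–23 → 20 bp
  24–47 → 24 bp
  48–73 → 26 bp
  74–101 → 28 bp
  102–106 then 1–3 → 5 + 3 = 8 bp
Sorted largest to smallest: 28, 26, 24, 20, 8 bp.

28, 26, 24, 20, 8 bp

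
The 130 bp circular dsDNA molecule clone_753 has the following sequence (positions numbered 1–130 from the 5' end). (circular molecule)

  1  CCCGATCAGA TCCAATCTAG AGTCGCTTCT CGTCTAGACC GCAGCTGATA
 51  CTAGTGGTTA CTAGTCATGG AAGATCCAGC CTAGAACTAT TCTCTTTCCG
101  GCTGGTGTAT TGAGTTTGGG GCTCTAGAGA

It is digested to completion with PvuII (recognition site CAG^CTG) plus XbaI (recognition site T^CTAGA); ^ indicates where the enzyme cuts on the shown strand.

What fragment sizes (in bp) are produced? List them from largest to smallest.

79, 23, 17, 11 bp

The PvuII site (CAGCTG) starts at position 42.
PvuII cuts after base 3 of each site, so after position 44.
XbaI sites (TCTAGA) start at positions 16, 33, 123.
XbaI cuts after the first base of each site, so after positions 16, 33, 123.
Combined cut positions: 16, 33, 44, 123.
Circular molecule, 4 cuts → 4 fragments:
  17–33 → 17 bp
  34–44 → 11 bp
  45–123 → 79 bp
  124–130 then 1–16 → 7 + 16 = 23 bp
Sorted largest to smallest: 79, 23, 17, 11 bp.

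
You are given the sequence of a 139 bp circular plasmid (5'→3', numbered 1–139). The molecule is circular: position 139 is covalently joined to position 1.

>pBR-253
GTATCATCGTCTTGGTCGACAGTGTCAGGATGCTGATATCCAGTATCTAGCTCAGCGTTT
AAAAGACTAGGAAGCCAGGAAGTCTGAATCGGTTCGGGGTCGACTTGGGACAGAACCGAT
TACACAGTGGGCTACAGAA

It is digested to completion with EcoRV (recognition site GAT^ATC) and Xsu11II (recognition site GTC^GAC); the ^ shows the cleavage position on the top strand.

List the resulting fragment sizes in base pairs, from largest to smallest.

The EcoRV site (GATATC) starts at position 35.
EcoRV cuts after base 3 of each site, so after position 37.
Xsu11II sites (GTCGAC) start at positions 15, 99.
Xsu11II cuts after base 3 of each site, so after positions 17, 101.
Combined cut positions: 17, 37, 101.
Circular molecule, 3 cuts → 3 fragments:
  18–37 → 20 bp
  38–101 → 64 bp
  102–139 then 1–17 → 38 + 17 = 55 bp
Sorted largest to smallest: 64, 55, 20 bp.

64, 55, 20 bp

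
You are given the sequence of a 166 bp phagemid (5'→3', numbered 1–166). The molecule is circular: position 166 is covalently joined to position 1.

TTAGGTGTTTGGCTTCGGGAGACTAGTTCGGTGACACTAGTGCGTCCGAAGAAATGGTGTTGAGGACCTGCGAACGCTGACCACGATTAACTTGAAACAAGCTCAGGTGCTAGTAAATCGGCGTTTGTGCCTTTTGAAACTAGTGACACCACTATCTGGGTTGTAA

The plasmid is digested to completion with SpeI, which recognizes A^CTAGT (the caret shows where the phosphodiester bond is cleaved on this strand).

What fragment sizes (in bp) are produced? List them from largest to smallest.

SpeI sites (ACTAGT) start at positions 22, 36, 139.
SpeI cuts after the first base of each site, so after positions 22, 36, 139.
Circular molecule, 3 cuts → 3 fragments:
  23–36 → 14 bp
  37–139 → 103 bp
  140–166 then 1–22 → 27 + 22 = 49 bp
Sorted largest to smallest: 103, 49, 14 bp.

103, 49, 14 bp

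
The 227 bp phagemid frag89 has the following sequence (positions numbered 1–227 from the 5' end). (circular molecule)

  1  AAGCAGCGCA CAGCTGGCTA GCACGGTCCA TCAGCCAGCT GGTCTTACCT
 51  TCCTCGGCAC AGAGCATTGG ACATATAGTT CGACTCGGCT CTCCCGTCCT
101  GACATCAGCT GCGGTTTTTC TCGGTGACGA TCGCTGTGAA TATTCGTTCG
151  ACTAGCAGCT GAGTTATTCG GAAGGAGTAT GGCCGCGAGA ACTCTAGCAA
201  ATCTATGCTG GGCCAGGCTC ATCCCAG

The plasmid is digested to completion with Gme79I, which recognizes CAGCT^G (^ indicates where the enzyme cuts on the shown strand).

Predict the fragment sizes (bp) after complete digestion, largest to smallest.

82, 70, 50, 25 bp

Gme79I sites (CAGCTG) start at positions 11, 36, 106, 156.
Gme79I cuts after base 5 of each site (before the last base), so after positions 15, 40, 110, 160.
Circular molecule, 4 cuts → 4 fragments:
  16–40 → 25 bp
  41–110 → 70 bp
  111–160 → 50 bp
  161–227 then 1–15 → 67 + 15 = 82 bp
Sorted largest to smallest: 82, 70, 50, 25 bp.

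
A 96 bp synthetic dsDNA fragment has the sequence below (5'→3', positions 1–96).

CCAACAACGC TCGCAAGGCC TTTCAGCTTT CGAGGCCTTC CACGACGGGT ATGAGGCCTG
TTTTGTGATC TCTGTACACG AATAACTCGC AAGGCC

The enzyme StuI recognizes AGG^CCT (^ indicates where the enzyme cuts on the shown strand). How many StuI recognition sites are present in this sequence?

AGGCCT occurs starting at positions 16, 33, 54.
StuI cuts at 3 sites.

3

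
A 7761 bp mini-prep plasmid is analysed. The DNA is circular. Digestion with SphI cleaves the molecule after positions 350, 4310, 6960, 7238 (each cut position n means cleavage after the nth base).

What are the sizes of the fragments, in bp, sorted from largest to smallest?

Circular molecule, 4 cuts → 4 fragments:
  4310 − 350 = 3960 bp
  6960 − 4310 = 2650 bp
  7238 − 6960 = 278 bp
  wrap: 7761 − 7238 + 350 = 873 bp
Sorted largest to smallest: 3960, 2650, 873, 278 bp.

3960, 2650, 873, 278 bp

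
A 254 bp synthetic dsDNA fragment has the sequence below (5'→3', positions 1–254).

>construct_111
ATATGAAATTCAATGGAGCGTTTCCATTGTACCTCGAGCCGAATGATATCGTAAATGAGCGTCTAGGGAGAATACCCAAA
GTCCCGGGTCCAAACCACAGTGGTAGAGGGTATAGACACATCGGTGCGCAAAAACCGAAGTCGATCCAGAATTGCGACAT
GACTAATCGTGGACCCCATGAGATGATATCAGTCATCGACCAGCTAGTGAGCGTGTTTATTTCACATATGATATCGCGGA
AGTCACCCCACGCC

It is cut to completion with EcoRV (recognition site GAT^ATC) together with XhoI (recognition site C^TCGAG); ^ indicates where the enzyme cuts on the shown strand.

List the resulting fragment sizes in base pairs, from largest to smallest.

140, 45, 33, 22, 14 bp

EcoRV sites (GATATC) start at positions 45, 185, 230.
EcoRV cuts after base 3 of each site, so after positions 47, 187, 232.
The XhoI site (CTCGAG) starts at position 33.
XhoI cuts after the first base of each site, so after position 33.
Combined cut positions: 33, 47, 187, 232.
Linear molecule, 4 cuts → 5 fragments:
  1–33 → 33 bp
  34–47 → 14 bp
  48–187 → 140 bp
  188–232 → 45 bp
  233–254 → 22 bp
Sorted largest to smallest: 140, 45, 33, 22, 14 bp.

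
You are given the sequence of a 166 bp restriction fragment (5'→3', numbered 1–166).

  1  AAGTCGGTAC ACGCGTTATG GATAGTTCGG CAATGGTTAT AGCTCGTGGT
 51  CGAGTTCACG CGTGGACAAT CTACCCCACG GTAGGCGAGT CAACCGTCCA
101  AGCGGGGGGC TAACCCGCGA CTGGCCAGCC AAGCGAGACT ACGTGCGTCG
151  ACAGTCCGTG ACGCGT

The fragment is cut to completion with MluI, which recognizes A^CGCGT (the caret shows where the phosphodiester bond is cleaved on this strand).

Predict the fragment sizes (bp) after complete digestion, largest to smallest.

MluI sites (ACGCGT) start at positions 11, 58, 161.
MluI cuts after the first base of each site, so after positions 11, 58, 161.
Linear molecule, 3 cuts → 4 fragments:
  1–11 → 11 bp
  12–58 → 47 bp
  59–161 → 103 bp
  162–166 → 5 bp
Sorted largest to smallest: 103, 47, 11, 5 bp.

103, 47, 11, 5 bp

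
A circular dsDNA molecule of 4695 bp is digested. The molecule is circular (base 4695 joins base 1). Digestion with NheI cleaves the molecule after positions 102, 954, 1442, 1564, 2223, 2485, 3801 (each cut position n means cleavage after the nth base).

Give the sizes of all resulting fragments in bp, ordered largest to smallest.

Circular molecule, 7 cuts → 7 fragments:
  954 − 102 = 852 bp
  1442 − 954 = 488 bp
  1564 − 1442 = 122 bp
  2223 − 1564 = 659 bp
  2485 − 2223 = 262 bp
  3801 − 2485 = 1316 bp
  wrap: 4695 − 3801 + 102 = 996 bp
Sorted largest to smallest: 1316, 996, 852, 659, 488, 262, 122 bp.

1316, 996, 852, 659, 488, 262, 122 bp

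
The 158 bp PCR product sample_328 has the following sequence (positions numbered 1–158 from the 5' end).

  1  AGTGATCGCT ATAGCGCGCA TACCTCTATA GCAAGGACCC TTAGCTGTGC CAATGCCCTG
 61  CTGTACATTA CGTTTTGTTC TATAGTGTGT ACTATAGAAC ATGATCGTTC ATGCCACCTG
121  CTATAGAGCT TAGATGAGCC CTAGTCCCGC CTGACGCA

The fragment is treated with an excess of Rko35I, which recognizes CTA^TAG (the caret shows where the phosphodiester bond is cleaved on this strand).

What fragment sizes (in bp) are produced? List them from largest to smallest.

54, 35, 29, 17, 12, 11 bp

Rko35I sites (CTATAG) start at positions 9, 26, 80, 92, 121.
Rko35I cuts after base 3 of each site, so after positions 11, 28, 82, 94, 123.
Linear molecule, 5 cuts → 6 fragments:
  1–11 → 11 bp
  12–28 → 17 bp
  29–82 → 54 bp
  83–94 → 12 bp
  95–123 → 29 bp
  124–158 → 35 bp
Sorted largest to smallest: 54, 35, 29, 17, 12, 11 bp.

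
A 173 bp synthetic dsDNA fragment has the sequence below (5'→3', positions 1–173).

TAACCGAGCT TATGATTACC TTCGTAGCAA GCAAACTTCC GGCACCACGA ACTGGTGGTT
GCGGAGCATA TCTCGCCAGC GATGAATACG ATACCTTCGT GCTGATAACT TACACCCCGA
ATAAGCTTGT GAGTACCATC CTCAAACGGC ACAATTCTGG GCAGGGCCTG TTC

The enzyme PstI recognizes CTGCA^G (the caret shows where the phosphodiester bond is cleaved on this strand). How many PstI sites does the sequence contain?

0

No occurrence of CTGCAG is present in the sequence.
PstI does not cut: 0 sites.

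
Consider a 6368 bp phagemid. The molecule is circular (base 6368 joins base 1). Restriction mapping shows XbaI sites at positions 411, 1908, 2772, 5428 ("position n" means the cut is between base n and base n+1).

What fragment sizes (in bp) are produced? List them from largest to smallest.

2656, 1497, 1351, 864 bp

Circular molecule, 4 cuts → 4 fragments:
  1908 − 411 = 1497 bp
  2772 − 1908 = 864 bp
  5428 − 2772 = 2656 bp
  wrap: 6368 − 5428 + 411 = 1351 bp
Sorted largest to smallest: 2656, 1497, 1351, 864 bp.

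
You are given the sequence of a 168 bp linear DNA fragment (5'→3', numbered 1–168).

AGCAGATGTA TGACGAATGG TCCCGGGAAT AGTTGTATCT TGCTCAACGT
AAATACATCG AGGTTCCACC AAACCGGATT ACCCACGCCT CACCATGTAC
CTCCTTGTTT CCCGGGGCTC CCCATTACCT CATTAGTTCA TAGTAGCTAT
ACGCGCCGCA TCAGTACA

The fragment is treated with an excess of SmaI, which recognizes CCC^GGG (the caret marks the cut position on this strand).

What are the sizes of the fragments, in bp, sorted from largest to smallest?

SmaI sites (CCCGGG) start at positions 22, 111.
SmaI cuts after base 3 of each site, so after positions 24, 113.
Linear molecule, 2 cuts → 3 fragments:
  1–24 → 24 bp
  25–113 → 89 bp
  114–168 → 55 bp
Sorted largest to smallest: 89, 55, 24 bp.

89, 55, 24 bp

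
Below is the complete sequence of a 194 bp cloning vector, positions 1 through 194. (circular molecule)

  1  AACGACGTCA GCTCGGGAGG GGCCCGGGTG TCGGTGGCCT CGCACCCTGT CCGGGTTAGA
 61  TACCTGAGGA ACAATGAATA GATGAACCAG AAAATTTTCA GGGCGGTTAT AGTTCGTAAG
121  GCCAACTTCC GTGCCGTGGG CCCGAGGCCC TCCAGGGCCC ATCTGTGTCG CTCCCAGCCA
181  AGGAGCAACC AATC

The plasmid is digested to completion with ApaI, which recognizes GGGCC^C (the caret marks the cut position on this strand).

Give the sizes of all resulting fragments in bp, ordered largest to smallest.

ApaI sites (GGGCCC) start at positions 20, 138, 155.
ApaI cuts after base 5 of each site (before the last base), so after positions 24, 142, 159.
Circular molecule, 3 cuts → 3 fragments:
  25–142 → 118 bp
  143–159 → 17 bp
  160–194 then 1–24 → 35 + 24 = 59 bp
Sorted largest to smallest: 118, 59, 17 bp.

118, 59, 17 bp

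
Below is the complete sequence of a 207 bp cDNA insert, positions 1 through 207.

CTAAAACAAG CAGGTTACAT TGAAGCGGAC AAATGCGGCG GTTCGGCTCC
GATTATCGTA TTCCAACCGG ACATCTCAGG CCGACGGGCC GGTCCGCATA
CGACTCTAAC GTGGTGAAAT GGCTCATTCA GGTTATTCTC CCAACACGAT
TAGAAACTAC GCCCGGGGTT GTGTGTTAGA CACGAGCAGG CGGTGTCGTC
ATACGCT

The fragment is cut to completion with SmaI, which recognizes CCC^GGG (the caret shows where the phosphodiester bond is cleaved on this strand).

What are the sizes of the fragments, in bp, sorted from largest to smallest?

164, 43 bp

The SmaI site (CCCGGG) starts at position 162.
SmaI cuts after base 3 of each site, so after position 164.
Linear molecule, 1 cut → 2 fragments:
  1–164 → 164 bp
  165–207 → 43 bp
Sorted largest to smallest: 164, 43 bp.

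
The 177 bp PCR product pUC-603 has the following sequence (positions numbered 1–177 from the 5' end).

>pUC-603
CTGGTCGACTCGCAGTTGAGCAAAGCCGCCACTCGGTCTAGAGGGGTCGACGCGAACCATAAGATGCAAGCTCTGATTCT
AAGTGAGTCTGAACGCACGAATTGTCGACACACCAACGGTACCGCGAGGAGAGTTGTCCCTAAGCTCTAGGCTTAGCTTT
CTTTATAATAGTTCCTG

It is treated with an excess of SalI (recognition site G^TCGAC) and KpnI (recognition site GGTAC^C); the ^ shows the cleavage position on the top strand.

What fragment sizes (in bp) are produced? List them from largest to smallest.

SalI sites (GTCGAC) start at positions 4, 46, 104.
SalI cuts after the first base of each site, so after positions 4, 46, 104.
The KpnI site (GGTACC) starts at position 118.
KpnI cuts after base 5 of each site (before the last base), so after position 122.
Combined cut positions: 4, 46, 104, 122.
Linear molecule, 4 cuts → 5 fragments:
  1–4 → 4 bp
  5–46 → 42 bp
  47–104 → 58 bp
  105–122 → 18 bp
  123–177 → 55 bp
Sorted largest to smallest: 58, 55, 42, 18, 4 bp.

58, 55, 42, 18, 4 bp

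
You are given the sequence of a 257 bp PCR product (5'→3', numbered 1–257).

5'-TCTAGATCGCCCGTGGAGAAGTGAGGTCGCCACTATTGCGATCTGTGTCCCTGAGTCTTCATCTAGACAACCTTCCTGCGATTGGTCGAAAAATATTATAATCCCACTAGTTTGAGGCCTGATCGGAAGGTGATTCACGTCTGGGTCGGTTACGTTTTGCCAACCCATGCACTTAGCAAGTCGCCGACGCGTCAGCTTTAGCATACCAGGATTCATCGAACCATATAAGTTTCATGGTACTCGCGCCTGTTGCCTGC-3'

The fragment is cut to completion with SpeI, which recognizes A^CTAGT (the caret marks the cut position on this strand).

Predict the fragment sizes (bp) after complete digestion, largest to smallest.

151, 106 bp

The SpeI site (ACTAGT) starts at position 106.
SpeI cuts after the first base of each site, so after position 106.
Linear molecule, 1 cut → 2 fragments:
  1–106 → 106 bp
  107–257 → 151 bp
Sorted largest to smallest: 151, 106 bp.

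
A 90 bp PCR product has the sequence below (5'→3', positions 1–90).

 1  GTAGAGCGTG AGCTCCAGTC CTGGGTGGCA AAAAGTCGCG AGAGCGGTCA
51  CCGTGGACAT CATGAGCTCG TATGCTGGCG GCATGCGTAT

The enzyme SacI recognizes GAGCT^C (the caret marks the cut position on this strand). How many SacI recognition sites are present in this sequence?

GAGCTC occurs starting at positions 10, 64.
SacI cuts at 2 sites.

2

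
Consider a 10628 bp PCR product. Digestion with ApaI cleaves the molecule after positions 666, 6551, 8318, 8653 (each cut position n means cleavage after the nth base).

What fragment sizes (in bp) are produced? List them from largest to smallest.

5885, 1975, 1767, 666, 335 bp

Linear molecule, 4 cuts → 5 fragments:
  666 − 0 = 666 bp
  6551 − 666 = 5885 bp
  8318 − 6551 = 1767 bp
  8653 − 8318 = 335 bp
  10628 − 8653 = 1975 bp
Sorted largest to smallest: 5885, 1975, 1767, 666, 335 bp.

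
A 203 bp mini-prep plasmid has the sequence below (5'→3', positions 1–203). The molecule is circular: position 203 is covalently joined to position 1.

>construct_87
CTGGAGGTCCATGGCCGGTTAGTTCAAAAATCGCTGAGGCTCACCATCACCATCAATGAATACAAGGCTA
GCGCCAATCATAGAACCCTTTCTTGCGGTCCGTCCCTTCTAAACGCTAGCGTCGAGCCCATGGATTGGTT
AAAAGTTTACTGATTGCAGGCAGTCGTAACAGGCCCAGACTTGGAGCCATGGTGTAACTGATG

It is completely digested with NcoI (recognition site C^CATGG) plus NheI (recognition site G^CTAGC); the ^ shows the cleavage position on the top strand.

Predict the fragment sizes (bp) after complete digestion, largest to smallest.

NcoI sites (CCATGG) start at positions 9, 128, 187.
NcoI cuts after the first base of each site, so after positions 9, 128, 187.
NheI sites (GCTAGC) start at positions 67, 115.
NheI cuts after the first base of each site, so after positions 67, 115.
Combined cut positions: 9, 67, 115, 128, 187.
Circular molecule, 5 cuts → 5 fragments:
  10–67 → 58 bp
  68–115 → 48 bp
  116–128 → 13 bp
  129–187 → 59 bp
  188–203 then 1–9 → 16 + 9 = 25 bp
Sorted largest to smallest: 59, 58, 48, 25, 13 bp.

59, 58, 48, 25, 13 bp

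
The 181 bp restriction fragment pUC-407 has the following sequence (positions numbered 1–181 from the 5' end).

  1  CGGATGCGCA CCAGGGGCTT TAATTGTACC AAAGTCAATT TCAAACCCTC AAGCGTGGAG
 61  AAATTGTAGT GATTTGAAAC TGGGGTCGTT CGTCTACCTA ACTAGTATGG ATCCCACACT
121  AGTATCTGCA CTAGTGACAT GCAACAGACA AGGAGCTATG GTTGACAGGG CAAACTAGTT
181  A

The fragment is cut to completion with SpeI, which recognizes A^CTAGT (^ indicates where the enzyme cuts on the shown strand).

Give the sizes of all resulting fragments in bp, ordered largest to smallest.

101, 44, 17, 12, 7 bp

SpeI sites (ACTAGT) start at positions 101, 118, 130, 174.
SpeI cuts after the first base of each site, so after positions 101, 118, 130, 174.
Linear molecule, 4 cuts → 5 fragments:
  1–101 → 101 bp
  102–118 → 17 bp
  119–130 → 12 bp
  131–174 → 44 bp
  175–181 → 7 bp
Sorted largest to smallest: 101, 44, 17, 12, 7 bp.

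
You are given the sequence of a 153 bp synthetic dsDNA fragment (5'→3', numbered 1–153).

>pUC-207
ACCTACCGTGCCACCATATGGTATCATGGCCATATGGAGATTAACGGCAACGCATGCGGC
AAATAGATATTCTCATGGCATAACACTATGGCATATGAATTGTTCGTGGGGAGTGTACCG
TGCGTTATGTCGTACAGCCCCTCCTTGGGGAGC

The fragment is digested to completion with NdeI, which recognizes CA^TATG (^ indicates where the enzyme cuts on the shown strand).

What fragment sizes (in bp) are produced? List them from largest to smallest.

61, 60, 16, 16 bp

NdeI sites (CATATG) start at positions 15, 31, 92.
NdeI cuts after base 2 of each site, so after positions 16, 32, 93.
Linear molecule, 3 cuts → 4 fragments:
  1–16 → 16 bp
  17–32 → 16 bp
  33–93 → 61 bp
  94–153 → 60 bp
Sorted largest to smallest: 61, 60, 16, 16 bp.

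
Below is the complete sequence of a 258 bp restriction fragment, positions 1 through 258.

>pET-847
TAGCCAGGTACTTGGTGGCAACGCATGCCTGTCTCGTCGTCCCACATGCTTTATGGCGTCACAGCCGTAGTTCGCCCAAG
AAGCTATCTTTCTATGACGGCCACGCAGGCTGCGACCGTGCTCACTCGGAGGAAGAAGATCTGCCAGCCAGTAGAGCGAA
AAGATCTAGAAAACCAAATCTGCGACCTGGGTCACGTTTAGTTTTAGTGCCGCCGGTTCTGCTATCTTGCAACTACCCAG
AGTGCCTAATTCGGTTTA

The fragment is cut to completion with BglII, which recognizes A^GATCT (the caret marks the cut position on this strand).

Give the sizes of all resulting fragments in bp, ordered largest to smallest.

BglII sites (AGATCT) start at positions 137, 162.
BglII cuts after the first base of each site, so after positions 137, 162.
Linear molecule, 2 cuts → 3 fragments:
  1–137 → 137 bp
  138–162 → 25 bp
  163–258 → 96 bp
Sorted largest to smallest: 137, 96, 25 bp.

137, 96, 25 bp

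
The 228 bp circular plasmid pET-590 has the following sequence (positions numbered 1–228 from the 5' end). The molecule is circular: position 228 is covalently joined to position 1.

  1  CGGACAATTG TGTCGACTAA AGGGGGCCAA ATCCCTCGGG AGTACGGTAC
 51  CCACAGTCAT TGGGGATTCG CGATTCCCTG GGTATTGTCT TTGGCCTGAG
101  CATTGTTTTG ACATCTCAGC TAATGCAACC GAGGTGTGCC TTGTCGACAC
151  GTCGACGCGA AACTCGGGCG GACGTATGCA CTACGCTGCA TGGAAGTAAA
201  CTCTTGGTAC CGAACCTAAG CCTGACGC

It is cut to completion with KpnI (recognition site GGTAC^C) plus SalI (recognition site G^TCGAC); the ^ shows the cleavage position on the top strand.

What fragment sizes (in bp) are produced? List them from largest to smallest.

KpnI sites (GGTACC) start at positions 46, 206.
KpnI cuts after base 5 of each site (before the last base), so after positions 50, 210.
SalI sites (GTCGAC) start at positions 12, 143, 151.
SalI cuts after the first base of each site, so after positions 12, 143, 151.
Combined cut positions: 12, 50, 143, 151, 210.
Circular molecule, 5 cuts → 5 fragments:
  13–50 → 38 bp
  51–143 → 93 bp
  144–151 → 8 bp
  152–210 → 59 bp
  211–228 then 1–12 → 18 + 12 = 30 bp
Sorted largest to smallest: 93, 59, 38, 30, 8 bp.

93, 59, 38, 30, 8 bp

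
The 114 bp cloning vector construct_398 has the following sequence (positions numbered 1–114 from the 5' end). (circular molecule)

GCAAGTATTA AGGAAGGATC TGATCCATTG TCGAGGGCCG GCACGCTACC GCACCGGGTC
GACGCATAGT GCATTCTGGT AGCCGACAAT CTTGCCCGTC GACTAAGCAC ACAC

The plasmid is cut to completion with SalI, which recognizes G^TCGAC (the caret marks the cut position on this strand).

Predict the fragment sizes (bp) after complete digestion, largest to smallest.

74, 40 bp

SalI sites (GTCGAC) start at positions 58, 98.
SalI cuts after the first base of each site, so after positions 58, 98.
Circular molecule, 2 cuts → 2 fragments:
  59–98 → 40 bp
  99–114 then 1–58 → 16 + 58 = 74 bp
Sorted largest to smallest: 74, 40 bp.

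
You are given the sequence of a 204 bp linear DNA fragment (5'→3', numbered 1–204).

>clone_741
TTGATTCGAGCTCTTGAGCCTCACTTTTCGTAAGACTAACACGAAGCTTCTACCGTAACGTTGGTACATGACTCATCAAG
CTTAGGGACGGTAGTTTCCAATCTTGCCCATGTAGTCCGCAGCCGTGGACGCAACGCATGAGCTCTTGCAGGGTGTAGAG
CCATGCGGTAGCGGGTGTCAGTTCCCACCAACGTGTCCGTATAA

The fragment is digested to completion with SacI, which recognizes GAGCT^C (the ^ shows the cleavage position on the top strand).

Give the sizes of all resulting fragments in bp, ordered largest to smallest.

132, 60, 12 bp

SacI sites (GAGCTC) start at positions 8, 140.
SacI cuts after base 5 of each site (before the last base), so after positions 12, 144.
Linear molecule, 2 cuts → 3 fragments:
  1–12 → 12 bp
  13–144 → 132 bp
  145–204 → 60 bp
Sorted largest to smallest: 132, 60, 12 bp.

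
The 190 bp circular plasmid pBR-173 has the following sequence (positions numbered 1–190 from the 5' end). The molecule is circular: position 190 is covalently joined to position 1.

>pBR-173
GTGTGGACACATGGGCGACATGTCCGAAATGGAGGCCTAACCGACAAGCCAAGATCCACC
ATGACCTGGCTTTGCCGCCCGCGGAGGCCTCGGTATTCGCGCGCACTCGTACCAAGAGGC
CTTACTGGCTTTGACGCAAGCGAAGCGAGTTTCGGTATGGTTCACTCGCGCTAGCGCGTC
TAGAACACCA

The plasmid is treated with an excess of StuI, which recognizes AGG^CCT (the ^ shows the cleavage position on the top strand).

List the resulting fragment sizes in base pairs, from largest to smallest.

106, 52, 32 bp

StuI sites (AGGCCT) start at positions 33, 85, 117.
StuI cuts after base 3 of each site, so after positions 35, 87, 119.
Circular molecule, 3 cuts → 3 fragments:
  36–87 → 52 bp
  88–119 → 32 bp
  120–190 then 1–35 → 71 + 35 = 106 bp
Sorted largest to smallest: 106, 52, 32 bp.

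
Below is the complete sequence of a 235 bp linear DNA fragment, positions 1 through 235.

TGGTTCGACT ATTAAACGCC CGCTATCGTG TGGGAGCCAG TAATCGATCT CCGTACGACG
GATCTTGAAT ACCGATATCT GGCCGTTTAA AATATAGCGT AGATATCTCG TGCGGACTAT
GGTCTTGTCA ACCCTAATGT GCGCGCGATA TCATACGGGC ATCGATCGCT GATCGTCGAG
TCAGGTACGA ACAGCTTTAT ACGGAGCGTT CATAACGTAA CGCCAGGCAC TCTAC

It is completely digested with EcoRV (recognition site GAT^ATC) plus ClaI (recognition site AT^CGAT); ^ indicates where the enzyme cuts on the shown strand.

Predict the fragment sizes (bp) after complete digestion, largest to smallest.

73, 45, 44, 32, 28, 13 bp

EcoRV sites (GATATC) start at positions 74, 102, 147.
EcoRV cuts after base 3 of each site, so after positions 76, 104, 149.
ClaI sites (ATCGAT) start at positions 43, 161.
ClaI cuts after base 2 of each site, so after positions 44, 162.
Combined cut positions: 44, 76, 104, 149, 162.
Linear molecule, 5 cuts → 6 fragments:
  1–44 → 44 bp
  45–76 → 32 bp
  77–104 → 28 bp
  105–149 → 45 bp
  150–162 → 13 bp
  163–235 → 73 bp
Sorted largest to smallest: 73, 45, 44, 32, 28, 13 bp.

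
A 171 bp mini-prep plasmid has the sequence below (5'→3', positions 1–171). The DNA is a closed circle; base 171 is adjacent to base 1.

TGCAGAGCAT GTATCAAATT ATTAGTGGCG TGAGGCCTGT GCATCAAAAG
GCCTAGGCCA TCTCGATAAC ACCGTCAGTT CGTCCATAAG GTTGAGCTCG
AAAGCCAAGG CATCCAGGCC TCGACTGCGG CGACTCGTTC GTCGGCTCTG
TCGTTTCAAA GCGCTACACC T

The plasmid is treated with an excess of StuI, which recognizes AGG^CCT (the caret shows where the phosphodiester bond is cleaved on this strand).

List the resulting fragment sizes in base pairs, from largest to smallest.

StuI sites (AGGCCT) start at positions 33, 49, 116.
StuI cuts after base 3 of each site, so after positions 35, 51, 118.
Circular molecule, 3 cuts → 3 fragments:
  36–51 → 16 bp
  52–118 → 67 bp
  119–171 then 1–35 → 53 + 35 = 88 bp
Sorted largest to smallest: 88, 67, 16 bp.

88, 67, 16 bp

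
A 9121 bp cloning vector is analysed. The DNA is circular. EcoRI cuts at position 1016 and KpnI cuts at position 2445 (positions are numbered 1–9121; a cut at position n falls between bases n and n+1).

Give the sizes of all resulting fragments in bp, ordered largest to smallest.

Combined cut positions (sorted): 1016, 2445.
Circular molecule, 2 cuts → 2 fragments:
  2445 − 1016 = 1429 bp
  wrap: 9121 − 2445 + 1016 = 7692 bp
Sorted largest to smallest: 7692, 1429 bp.

7692, 1429 bp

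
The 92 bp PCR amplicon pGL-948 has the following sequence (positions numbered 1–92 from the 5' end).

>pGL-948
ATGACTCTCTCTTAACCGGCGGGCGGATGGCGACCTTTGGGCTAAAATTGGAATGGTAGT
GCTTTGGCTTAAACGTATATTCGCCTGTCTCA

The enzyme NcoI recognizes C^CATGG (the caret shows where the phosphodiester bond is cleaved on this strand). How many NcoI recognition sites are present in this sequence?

No occurrence of CCATGG is present in the sequence.
NcoI does not cut: 0 sites.

0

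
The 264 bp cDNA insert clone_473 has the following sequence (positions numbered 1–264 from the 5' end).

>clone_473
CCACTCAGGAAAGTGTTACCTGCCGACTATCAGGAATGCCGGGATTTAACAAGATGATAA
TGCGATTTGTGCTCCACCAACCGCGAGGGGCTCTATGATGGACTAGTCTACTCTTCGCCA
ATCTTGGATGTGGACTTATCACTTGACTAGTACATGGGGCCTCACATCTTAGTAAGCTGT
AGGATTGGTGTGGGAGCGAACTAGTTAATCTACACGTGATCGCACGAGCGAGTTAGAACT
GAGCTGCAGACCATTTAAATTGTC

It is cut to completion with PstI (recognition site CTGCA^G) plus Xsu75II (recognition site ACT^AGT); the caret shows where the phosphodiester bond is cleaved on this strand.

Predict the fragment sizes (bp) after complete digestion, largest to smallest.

104, 54, 46, 44, 16 bp

The PstI site (CTGCAG) starts at position 244.
PstI cuts after base 5 of each site (before the last base), so after position 248.
Xsu75II sites (ACTAGT) start at positions 102, 146, 200.
Xsu75II cuts after base 3 of each site, so after positions 104, 148, 202.
Combined cut positions: 104, 148, 202, 248.
Linear molecule, 4 cuts → 5 fragments:
  1–104 → 104 bp
  105–148 → 44 bp
  149–202 → 54 bp
  203–248 → 46 bp
  249–264 → 16 bp
Sorted largest to smallest: 104, 54, 46, 44, 16 bp.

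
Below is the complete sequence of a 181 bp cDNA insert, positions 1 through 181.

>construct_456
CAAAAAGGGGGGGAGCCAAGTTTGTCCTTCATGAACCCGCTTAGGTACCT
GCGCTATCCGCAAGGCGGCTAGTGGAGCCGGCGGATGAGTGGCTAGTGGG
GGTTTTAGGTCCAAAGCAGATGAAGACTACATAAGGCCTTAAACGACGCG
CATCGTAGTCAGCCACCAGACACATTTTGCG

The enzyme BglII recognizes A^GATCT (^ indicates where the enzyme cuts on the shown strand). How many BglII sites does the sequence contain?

0

No occurrence of AGATCT is present in the sequence.
BglII does not cut: 0 sites.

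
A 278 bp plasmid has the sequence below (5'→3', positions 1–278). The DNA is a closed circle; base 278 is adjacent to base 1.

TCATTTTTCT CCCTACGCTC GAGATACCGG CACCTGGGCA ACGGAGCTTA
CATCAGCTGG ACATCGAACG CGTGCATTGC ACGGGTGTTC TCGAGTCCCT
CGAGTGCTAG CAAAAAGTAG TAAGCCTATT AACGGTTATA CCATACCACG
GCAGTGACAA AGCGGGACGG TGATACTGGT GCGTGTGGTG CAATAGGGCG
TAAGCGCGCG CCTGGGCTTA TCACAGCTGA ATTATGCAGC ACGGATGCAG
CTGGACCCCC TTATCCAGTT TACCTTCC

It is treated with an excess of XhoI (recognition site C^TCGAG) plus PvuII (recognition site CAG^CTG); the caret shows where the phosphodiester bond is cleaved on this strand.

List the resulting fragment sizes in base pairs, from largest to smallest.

XhoI sites (CTCGAG) start at positions 18, 90, 99.
XhoI cuts after the first base of each site, so after positions 18, 90, 99.
PvuII sites (CAGCTG) start at positions 54, 224, 248.
PvuII cuts after base 3 of each site, so after positions 56, 226, 250.
Combined cut positions: 18, 56, 90, 99, 226, 250.
Circular molecule, 6 cuts → 6 fragments:
  19–56 → 38 bp
  57–90 → 34 bp
  91–99 → 9 bp
  100–226 → 127 bp
  227–250 → 24 bp
  251–278 then 1–18 → 28 + 18 = 46 bp
Sorted largest to smallest: 127, 46, 38, 34, 24, 9 bp.

127, 46, 38, 34, 24, 9 bp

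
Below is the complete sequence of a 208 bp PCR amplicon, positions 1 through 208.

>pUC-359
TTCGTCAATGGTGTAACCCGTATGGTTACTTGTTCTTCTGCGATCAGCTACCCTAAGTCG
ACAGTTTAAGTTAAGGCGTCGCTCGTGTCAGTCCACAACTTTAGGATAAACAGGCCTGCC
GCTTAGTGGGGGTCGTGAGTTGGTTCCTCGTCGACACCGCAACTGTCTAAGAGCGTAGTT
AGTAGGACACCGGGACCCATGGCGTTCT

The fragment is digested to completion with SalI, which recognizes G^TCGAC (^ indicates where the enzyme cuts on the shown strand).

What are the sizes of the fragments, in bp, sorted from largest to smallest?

SalI sites (GTCGAC) start at positions 57, 150.
SalI cuts after the first base of each site, so after positions 57, 150.
Linear molecule, 2 cuts → 3 fragments:
  1–57 → 57 bp
  58–150 → 93 bp
  151–208 → 58 bp
Sorted largest to smallest: 93, 58, 57 bp.

93, 58, 57 bp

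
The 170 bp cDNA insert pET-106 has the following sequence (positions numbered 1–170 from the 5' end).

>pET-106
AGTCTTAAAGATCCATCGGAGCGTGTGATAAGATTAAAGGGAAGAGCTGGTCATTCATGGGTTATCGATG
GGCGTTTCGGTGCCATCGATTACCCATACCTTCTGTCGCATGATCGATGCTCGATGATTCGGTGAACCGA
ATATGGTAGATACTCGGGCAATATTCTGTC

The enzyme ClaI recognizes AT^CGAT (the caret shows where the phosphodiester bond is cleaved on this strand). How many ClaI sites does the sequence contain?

ATCGAT occurs starting at positions 64, 85, 113.
ClaI cuts at 3 sites.

3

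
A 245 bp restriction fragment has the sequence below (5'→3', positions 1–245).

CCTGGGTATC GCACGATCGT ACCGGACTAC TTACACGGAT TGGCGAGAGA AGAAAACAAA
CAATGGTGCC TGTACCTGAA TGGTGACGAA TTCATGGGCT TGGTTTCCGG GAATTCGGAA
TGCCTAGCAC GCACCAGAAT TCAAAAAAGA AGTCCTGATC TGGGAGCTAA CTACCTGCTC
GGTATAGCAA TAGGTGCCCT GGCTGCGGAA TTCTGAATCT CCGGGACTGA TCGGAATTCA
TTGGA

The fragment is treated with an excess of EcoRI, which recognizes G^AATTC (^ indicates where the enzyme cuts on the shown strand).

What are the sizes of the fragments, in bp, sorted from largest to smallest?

EcoRI sites (GAATTC) start at positions 88, 111, 137, 208, 234.
EcoRI cuts after the first base of each site, so after positions 88, 111, 137, 208, 234.
Linear molecule, 5 cuts → 6 fragments:
  1–88 → 88 bp
  89–111 → 23 bp
  112–137 → 26 bp
  138–208 → 71 bp
  209–234 → 26 bp
  235–245 → 11 bp
Sorted largest to smallest: 88, 71, 26, 26, 23, 11 bp.

88, 71, 26, 26, 23, 11 bp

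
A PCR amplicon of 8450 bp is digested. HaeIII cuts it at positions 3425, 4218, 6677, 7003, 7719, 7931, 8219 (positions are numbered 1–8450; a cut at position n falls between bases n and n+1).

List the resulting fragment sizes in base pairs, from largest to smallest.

Linear molecule, 7 cuts → 8 fragments:
  3425 − 0 = 3425 bp
  4218 − 3425 = 793 bp
  6677 − 4218 = 2459 bp
  7003 − 6677 = 326 bp
  7719 − 7003 = 716 bp
  7931 − 7719 = 212 bp
  8219 − 7931 = 288 bp
  8450 − 8219 = 231 bp
Sorted largest to smallest: 3425, 2459, 793, 716, 326, 288, 231, 212 bp.

3425, 2459, 793, 716, 326, 288, 231, 212 bp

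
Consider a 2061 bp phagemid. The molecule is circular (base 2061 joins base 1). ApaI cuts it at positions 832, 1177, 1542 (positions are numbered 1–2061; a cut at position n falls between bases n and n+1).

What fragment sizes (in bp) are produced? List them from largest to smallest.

1351, 365, 345 bp

Circular molecule, 3 cuts → 3 fragments:
  1177 − 832 = 345 bp
  1542 − 1177 = 365 bp
  wrap: 2061 − 1542 + 832 = 1351 bp
Sorted largest to smallest: 1351, 365, 345 bp.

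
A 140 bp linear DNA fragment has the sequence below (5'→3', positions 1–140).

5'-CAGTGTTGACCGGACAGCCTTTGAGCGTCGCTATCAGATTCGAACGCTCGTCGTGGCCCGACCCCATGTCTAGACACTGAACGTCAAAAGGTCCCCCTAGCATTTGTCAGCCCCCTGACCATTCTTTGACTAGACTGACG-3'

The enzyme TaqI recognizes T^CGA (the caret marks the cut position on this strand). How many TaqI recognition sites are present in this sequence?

TCGA occurs starting at position 40.
TaqI cuts at 1 site.

1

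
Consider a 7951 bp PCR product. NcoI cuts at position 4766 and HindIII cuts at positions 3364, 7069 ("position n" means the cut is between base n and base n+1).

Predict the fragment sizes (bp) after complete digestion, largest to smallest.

3364, 2303, 1402, 882 bp

Combined cut positions (sorted): 3364, 4766, 7069.
Linear molecule, 3 cuts → 4 fragments:
  3364 − 0 = 3364 bp
  4766 − 3364 = 1402 bp
  7069 − 4766 = 2303 bp
  7951 − 7069 = 882 bp
Sorted largest to smallest: 3364, 2303, 1402, 882 bp.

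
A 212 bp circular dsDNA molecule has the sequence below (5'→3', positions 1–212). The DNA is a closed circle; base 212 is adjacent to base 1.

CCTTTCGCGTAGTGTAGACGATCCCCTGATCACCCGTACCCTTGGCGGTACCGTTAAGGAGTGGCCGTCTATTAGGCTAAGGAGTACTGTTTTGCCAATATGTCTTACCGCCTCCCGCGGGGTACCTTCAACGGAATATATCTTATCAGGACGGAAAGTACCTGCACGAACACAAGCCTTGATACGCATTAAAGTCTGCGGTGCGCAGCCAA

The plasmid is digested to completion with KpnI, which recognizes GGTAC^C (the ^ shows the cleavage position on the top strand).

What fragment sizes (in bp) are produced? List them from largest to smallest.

138, 74 bp

KpnI sites (GGTACC) start at positions 47, 121.
KpnI cuts after base 5 of each site (before the last base), so after positions 51, 125.
Circular molecule, 2 cuts → 2 fragments:
  52–125 → 74 bp
  126–212 then 1–51 → 87 + 51 = 138 bp
Sorted largest to smallest: 138, 74 bp.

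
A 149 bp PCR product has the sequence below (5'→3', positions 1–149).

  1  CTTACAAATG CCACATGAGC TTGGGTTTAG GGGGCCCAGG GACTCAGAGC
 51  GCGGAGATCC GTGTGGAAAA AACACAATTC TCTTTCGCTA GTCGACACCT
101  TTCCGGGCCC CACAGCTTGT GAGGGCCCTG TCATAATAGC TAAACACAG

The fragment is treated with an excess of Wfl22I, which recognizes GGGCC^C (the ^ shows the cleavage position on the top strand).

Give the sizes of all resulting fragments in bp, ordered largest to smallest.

73, 36, 22, 18 bp

Wfl22I sites (GGGCCC) start at positions 32, 105, 123.
Wfl22I cuts after base 5 of each site (before the last base), so after positions 36, 109, 127.
Linear molecule, 3 cuts → 4 fragments:
  1–36 → 36 bp
  37–109 → 73 bp
  110–127 → 18 bp
  128–149 → 22 bp
Sorted largest to smallest: 73, 36, 22, 18 bp.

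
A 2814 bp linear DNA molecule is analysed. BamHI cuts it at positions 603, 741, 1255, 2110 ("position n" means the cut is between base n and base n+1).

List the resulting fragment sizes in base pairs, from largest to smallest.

Linear molecule, 4 cuts → 5 fragments:
  603 − 0 = 603 bp
  741 − 603 = 138 bp
  1255 − 741 = 514 bp
  2110 − 1255 = 855 bp
  2814 − 2110 = 704 bp
Sorted largest to smallest: 855, 704, 603, 514, 138 bp.

855, 704, 603, 514, 138 bp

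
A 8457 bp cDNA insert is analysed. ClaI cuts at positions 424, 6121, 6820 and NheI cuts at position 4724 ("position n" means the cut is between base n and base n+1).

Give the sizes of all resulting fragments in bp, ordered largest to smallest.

Combined cut positions (sorted): 424, 4724, 6121, 6820.
Linear molecule, 4 cuts → 5 fragments:
  424 − 0 = 424 bp
  4724 − 424 = 4300 bp
  6121 − 4724 = 1397 bp
  6820 − 6121 = 699 bp
  8457 − 6820 = 1637 bp
Sorted largest to smallest: 4300, 1637, 1397, 699, 424 bp.

4300, 1637, 1397, 699, 424 bp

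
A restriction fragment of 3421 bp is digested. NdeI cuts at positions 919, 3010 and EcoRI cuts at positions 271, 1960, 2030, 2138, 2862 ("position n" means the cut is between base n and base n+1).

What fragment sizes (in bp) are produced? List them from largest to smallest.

Combined cut positions (sorted): 271, 919, 1960, 2030, 2138, 2862, 3010.
Linear molecule, 7 cuts → 8 fragments:
  271 − 0 = 271 bp
  919 − 271 = 648 bp
  1960 − 919 = 1041 bp
  2030 − 1960 = 70 bp
  2138 − 2030 = 108 bp
  2862 − 2138 = 724 bp
  3010 − 2862 = 148 bp
  3421 − 3010 = 411 bp
Sorted largest to smallest: 1041, 724, 648, 411, 271, 148, 108, 70 bp.

1041, 724, 648, 411, 271, 148, 108, 70 bp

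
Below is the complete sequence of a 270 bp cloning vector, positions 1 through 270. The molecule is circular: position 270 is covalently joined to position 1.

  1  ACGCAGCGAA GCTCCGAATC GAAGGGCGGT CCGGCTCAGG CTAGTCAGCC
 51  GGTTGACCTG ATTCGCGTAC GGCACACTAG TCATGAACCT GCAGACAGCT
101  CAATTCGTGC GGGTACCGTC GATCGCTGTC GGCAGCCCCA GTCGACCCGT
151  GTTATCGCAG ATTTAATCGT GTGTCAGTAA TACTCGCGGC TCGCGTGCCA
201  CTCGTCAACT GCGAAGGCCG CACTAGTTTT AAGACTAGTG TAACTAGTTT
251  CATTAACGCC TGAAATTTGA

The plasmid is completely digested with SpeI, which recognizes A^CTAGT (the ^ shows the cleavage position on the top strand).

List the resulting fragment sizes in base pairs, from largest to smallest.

SpeI sites (ACTAGT) start at positions 76, 222, 234, 243.
SpeI cuts after the first base of each site, so after positions 76, 222, 234, 243.
Circular molecule, 4 cuts → 4 fragments:
  77–222 → 146 bp
  223–234 → 12 bp
  235–243 → 9 bp
  244–270 then 1–76 → 27 + 76 = 103 bp
Sorted largest to smallest: 146, 103, 12, 9 bp.

146, 103, 12, 9 bp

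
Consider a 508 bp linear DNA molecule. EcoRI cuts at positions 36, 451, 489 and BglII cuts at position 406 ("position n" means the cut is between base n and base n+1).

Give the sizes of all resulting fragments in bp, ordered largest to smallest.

370, 45, 38, 36, 19 bp

Combined cut positions (sorted): 36, 406, 451, 489.
Linear molecule, 4 cuts → 5 fragments:
  36 − 0 = 36 bp
  406 − 36 = 370 bp
  451 − 406 = 45 bp
  489 − 451 = 38 bp
  508 − 489 = 19 bp
Sorted largest to smallest: 370, 45, 38, 36, 19 bp.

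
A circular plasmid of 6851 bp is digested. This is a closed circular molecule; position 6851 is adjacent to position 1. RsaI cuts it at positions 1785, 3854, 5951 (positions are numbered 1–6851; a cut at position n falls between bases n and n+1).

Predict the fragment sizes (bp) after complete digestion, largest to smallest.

Circular molecule, 3 cuts → 3 fragments:
  3854 − 1785 = 2069 bp
  5951 − 3854 = 2097 bp
  wrap: 6851 − 5951 + 1785 = 2685 bp
Sorted largest to smallest: 2685, 2097, 2069 bp.

2685, 2097, 2069 bp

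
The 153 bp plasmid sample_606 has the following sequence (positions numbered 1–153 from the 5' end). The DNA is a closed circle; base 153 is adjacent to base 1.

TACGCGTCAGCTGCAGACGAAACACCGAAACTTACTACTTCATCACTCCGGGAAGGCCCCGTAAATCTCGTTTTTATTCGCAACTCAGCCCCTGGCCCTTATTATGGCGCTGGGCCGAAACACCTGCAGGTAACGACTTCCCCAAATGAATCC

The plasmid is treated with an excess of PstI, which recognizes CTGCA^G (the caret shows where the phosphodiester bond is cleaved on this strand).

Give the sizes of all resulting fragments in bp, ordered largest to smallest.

PstI sites (CTGCAG) start at positions 11, 124.
PstI cuts after base 5 of each site (before the last base), so after positions 15, 128.
Circular molecule, 2 cuts → 2 fragments:
  16–128 → 113 bp
  129–153 then 1–15 → 25 + 15 = 40 bp
Sorted largest to smallest: 113, 40 bp.

113, 40 bp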